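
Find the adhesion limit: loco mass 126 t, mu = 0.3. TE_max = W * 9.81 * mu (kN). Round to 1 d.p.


TE_max = W * g * mu
TE_max = 126 * 9.81 * 0.3
TE_max = 1236.06 * 0.3
TE_max = 370.8 kN

370.8


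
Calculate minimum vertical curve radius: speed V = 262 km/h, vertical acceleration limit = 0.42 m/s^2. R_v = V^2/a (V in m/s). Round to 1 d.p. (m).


Convert speed: V = 262 / 3.6 = 72.7778 m/s
V^2 = 5296.6049 m^2/s^2
R_v = 5296.6049 / 0.42
R_v = 12611.0 m

12611.0


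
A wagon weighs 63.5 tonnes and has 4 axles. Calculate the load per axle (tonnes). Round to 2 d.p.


Load per axle = total weight / number of axles
Load = 63.5 / 4
Load = 15.88 tonnes

15.88


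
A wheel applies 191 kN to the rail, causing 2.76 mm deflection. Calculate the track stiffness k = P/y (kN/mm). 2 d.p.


Track stiffness k = P / y
k = 191 / 2.76
k = 69.20 kN/mm

69.20


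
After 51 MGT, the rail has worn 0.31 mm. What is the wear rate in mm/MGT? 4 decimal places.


Wear rate = total wear / cumulative tonnage
Rate = 0.31 / 51
Rate = 0.0061 mm/MGT

0.0061


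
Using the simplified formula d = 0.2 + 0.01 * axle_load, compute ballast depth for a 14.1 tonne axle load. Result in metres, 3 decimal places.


d = 0.2 + 0.01 * 14.1
d = 0.2 + 0.141
d = 0.341 m

0.341


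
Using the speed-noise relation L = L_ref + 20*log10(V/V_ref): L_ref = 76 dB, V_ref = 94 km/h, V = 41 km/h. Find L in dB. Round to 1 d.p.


V/V_ref = 41 / 94 = 0.43617
log10(0.43617) = -0.360344
20 * -0.360344 = -7.2069
L = 76 + -7.2069 = 68.8 dB

68.8


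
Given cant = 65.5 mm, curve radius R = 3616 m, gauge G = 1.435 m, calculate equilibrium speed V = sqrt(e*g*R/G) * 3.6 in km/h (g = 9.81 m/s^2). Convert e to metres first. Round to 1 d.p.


Convert cant: e = 65.5 mm = 0.0655 m
V_ms = sqrt(0.0655 * 9.81 * 3616 / 1.435)
V_ms = sqrt(1619.149045) = 40.2387 m/s
V = 40.2387 * 3.6 = 144.9 km/h

144.9


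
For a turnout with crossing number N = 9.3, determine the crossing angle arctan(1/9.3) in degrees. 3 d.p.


1/N = 1/9.3 = 0.107527
angle = arctan(0.107527) = 0.107115 rad
angle = 0.107115 * 180/pi = 6.137 degrees

6.137


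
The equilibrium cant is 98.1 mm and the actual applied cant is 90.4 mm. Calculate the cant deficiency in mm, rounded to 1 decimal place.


Cant deficiency = equilibrium cant - actual cant
CD = 98.1 - 90.4
CD = 7.7 mm

7.7


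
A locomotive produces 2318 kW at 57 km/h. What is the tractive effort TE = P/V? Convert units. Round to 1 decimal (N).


Convert: P = 2318 kW = 2318000 W
V = 57 / 3.6 = 15.8333 m/s
TE = 2318000 / 15.8333
TE = 146400.0 N

146400.0


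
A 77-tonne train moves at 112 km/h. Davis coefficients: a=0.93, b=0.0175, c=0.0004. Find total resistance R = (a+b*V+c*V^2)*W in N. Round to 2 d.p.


b*V = 0.0175 * 112 = 1.96
c*V^2 = 0.0004 * 12544 = 5.0176
R_per_t = 0.93 + 1.96 + 5.0176 = 7.9076 N/t
R_total = 7.9076 * 77 = 608.89 N

608.89


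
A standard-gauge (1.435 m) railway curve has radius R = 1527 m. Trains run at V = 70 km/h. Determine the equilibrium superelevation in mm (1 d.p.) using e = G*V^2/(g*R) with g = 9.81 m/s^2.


Convert speed: V = 70 / 3.6 = 19.4444 m/s
Apply formula: e = 1.435 * 19.4444^2 / (9.81 * 1527)
e = 1.435 * 378.0864 / 14979.87
e = 0.036219 m = 36.2 mm

36.2


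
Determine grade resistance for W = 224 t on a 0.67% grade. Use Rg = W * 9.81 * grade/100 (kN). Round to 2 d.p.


Rg = W * 9.81 * grade / 100
Rg = 224 * 9.81 * 0.67 / 100
Rg = 2197.44 * 0.0067
Rg = 14.72 kN

14.72


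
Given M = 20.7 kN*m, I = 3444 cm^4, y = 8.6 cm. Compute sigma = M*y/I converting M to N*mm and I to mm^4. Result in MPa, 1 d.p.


Convert units:
M = 20.7 kN*m = 20700000 N*mm
y = 8.6 cm = 86 mm
I = 3444 cm^4 = 34440000 mm^4
sigma = 20700000 * 86 / 34440000
sigma = 51.7 MPa

51.7


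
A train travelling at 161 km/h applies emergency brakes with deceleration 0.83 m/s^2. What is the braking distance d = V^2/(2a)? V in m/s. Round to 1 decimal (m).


Convert speed: V = 161 / 3.6 = 44.7222 m/s
V^2 = 2000.0772
d = 2000.0772 / (2 * 0.83)
d = 2000.0772 / 1.66
d = 1204.9 m

1204.9


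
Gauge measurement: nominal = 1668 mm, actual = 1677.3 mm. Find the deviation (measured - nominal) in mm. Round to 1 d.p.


Deviation = measured - nominal
Deviation = 1677.3 - 1668
Deviation = 9.3 mm

9.3


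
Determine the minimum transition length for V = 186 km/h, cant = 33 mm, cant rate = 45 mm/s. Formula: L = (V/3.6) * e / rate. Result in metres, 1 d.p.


Convert speed: V = 186 / 3.6 = 51.6667 m/s
L = 51.6667 * 33 / 45
L = 1705.0 / 45
L = 37.9 m

37.9


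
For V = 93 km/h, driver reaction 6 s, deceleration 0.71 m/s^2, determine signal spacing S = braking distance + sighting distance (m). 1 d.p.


V = 93 / 3.6 = 25.8333 m/s
Braking distance = 25.8333^2 / (2*0.71) = 469.9726 m
Sighting distance = 25.8333 * 6 = 155.0 m
S = 469.9726 + 155.0 = 625.0 m

625.0


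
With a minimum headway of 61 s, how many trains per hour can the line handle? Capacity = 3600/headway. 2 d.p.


Capacity = 3600 / headway
Capacity = 3600 / 61
Capacity = 59.02 trains/hour

59.02


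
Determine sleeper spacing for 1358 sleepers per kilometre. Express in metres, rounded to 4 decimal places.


Spacing = 1000 m / number of sleepers
Spacing = 1000 / 1358
Spacing = 0.7364 m

0.7364


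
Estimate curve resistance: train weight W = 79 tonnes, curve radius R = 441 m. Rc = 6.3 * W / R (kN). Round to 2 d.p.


Rc = 6.3 * W / R
Rc = 6.3 * 79 / 441
Rc = 497.7 / 441
Rc = 1.13 kN

1.13


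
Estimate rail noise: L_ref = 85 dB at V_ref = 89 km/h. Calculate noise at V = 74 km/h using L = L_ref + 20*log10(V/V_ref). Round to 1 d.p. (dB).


V/V_ref = 74 / 89 = 0.831461
log10(0.831461) = -0.080158
20 * -0.080158 = -1.6032
L = 85 + -1.6032 = 83.4 dB

83.4


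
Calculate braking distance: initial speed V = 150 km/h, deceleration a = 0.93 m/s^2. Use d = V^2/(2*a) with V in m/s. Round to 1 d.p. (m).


Convert speed: V = 150 / 3.6 = 41.6667 m/s
V^2 = 1736.1111
d = 1736.1111 / (2 * 0.93)
d = 1736.1111 / 1.86
d = 933.4 m

933.4


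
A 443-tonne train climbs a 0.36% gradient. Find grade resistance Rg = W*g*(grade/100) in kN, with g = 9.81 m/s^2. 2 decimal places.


Rg = W * 9.81 * grade / 100
Rg = 443 * 9.81 * 0.36 / 100
Rg = 4345.83 * 0.0036
Rg = 15.64 kN

15.64


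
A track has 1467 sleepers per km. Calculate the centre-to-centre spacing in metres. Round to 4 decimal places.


Spacing = 1000 m / number of sleepers
Spacing = 1000 / 1467
Spacing = 0.6817 m

0.6817


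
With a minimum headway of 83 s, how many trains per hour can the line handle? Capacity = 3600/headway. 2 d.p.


Capacity = 3600 / headway
Capacity = 3600 / 83
Capacity = 43.37 trains/hour

43.37


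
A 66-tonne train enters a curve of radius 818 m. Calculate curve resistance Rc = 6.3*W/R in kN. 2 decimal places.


Rc = 6.3 * W / R
Rc = 6.3 * 66 / 818
Rc = 415.8 / 818
Rc = 0.51 kN

0.51


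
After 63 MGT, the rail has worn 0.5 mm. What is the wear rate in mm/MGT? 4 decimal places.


Wear rate = total wear / cumulative tonnage
Rate = 0.5 / 63
Rate = 0.0079 mm/MGT

0.0079


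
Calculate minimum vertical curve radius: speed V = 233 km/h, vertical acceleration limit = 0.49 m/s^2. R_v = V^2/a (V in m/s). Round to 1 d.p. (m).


Convert speed: V = 233 / 3.6 = 64.7222 m/s
V^2 = 4188.966 m^2/s^2
R_v = 4188.966 / 0.49
R_v = 8548.9 m

8548.9


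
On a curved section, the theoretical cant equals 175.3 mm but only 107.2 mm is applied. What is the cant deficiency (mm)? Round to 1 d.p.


Cant deficiency = equilibrium cant - actual cant
CD = 175.3 - 107.2
CD = 68.1 mm

68.1


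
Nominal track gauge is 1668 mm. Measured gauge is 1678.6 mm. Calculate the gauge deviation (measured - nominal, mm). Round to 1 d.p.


Deviation = measured - nominal
Deviation = 1678.6 - 1668
Deviation = 10.6 mm

10.6


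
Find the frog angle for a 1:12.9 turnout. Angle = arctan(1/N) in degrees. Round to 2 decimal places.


1/N = 1/12.9 = 0.077519
angle = arctan(0.077519) = 0.077365 rad
angle = 0.077365 * 180/pi = 4.43 degrees

4.43


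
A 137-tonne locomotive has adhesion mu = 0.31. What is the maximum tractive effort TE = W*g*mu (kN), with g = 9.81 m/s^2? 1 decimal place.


TE_max = W * g * mu
TE_max = 137 * 9.81 * 0.31
TE_max = 1343.97 * 0.31
TE_max = 416.6 kN

416.6


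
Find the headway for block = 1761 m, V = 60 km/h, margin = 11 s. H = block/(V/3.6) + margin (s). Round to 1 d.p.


V = 60 / 3.6 = 16.6667 m/s
Block traversal time = 1761 / 16.6667 = 105.66 s
Headway = 105.66 + 11
Headway = 116.7 s

116.7


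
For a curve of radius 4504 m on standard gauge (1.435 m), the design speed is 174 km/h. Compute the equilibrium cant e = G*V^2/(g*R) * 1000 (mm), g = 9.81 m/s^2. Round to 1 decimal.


Convert speed: V = 174 / 3.6 = 48.3333 m/s
Apply formula: e = 1.435 * 48.3333^2 / (9.81 * 4504)
e = 1.435 * 2336.1111 / 44184.24
e = 0.075871 m = 75.9 mm

75.9


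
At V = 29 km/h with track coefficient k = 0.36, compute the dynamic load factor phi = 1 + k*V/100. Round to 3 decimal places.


phi = 1 + k * V / 100
phi = 1 + 0.36 * 29 / 100
phi = 1 + 0.1044
phi = 1.104

1.104


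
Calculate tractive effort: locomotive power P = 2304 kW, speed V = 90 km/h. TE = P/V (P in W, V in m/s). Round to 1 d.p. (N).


Convert: P = 2304 kW = 2304000 W
V = 90 / 3.6 = 25.0 m/s
TE = 2304000 / 25.0
TE = 92160.0 N

92160.0


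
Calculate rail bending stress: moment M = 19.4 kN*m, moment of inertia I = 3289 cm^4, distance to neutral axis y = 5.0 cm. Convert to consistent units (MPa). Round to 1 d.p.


Convert units:
M = 19.4 kN*m = 19400000 N*mm
y = 5.0 cm = 50 mm
I = 3289 cm^4 = 32890000 mm^4
sigma = 19400000 * 50 / 32890000
sigma = 29.5 MPa

29.5


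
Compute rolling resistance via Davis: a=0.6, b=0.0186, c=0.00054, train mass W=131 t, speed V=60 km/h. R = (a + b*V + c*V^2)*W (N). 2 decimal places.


b*V = 0.0186 * 60 = 1.116
c*V^2 = 0.00054 * 3600 = 1.944
R_per_t = 0.6 + 1.116 + 1.944 = 3.66 N/t
R_total = 3.66 * 131 = 479.46 N

479.46


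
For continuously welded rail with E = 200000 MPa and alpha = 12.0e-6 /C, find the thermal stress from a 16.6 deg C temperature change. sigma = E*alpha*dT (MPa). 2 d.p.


sigma = E * alpha * dT
sigma = 200000 * 12.0e-6 * 16.6
sigma = 2.4 * 16.6
sigma = 39.84 MPa

39.84


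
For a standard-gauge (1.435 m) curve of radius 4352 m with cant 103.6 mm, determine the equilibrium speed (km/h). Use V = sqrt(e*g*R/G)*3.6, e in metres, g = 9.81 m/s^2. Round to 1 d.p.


Convert cant: e = 103.6 mm = 0.1036 m
V_ms = sqrt(0.1036 * 9.81 * 4352 / 1.435)
V_ms = sqrt(3082.235005) = 55.5179 m/s
V = 55.5179 * 3.6 = 199.9 km/h

199.9


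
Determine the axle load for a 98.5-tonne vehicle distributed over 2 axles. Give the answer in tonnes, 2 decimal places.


Load per axle = total weight / number of axles
Load = 98.5 / 2
Load = 49.25 tonnes

49.25


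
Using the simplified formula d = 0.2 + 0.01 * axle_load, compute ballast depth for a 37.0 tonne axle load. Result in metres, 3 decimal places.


d = 0.2 + 0.01 * 37.0
d = 0.2 + 0.37
d = 0.570 m

0.570


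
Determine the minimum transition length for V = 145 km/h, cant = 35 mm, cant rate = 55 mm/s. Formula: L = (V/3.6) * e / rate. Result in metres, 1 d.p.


Convert speed: V = 145 / 3.6 = 40.2778 m/s
L = 40.2778 * 35 / 55
L = 1409.7222 / 55
L = 25.6 m

25.6


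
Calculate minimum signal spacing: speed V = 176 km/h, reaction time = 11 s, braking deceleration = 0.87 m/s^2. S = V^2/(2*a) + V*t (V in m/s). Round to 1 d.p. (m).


V = 176 / 3.6 = 48.8889 m/s
Braking distance = 48.8889^2 / (2*0.87) = 1373.6342 m
Sighting distance = 48.8889 * 11 = 537.7778 m
S = 1373.6342 + 537.7778 = 1911.4 m

1911.4


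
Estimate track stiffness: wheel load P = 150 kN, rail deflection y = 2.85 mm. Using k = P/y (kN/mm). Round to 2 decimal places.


Track stiffness k = P / y
k = 150 / 2.85
k = 52.63 kN/mm

52.63


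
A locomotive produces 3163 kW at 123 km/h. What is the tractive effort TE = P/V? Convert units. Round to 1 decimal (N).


Convert: P = 3163 kW = 3163000 W
V = 123 / 3.6 = 34.1667 m/s
TE = 3163000 / 34.1667
TE = 92575.6 N

92575.6


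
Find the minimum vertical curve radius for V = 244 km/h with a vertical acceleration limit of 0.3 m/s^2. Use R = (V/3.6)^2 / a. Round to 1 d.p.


Convert speed: V = 244 / 3.6 = 67.7778 m/s
V^2 = 4593.8272 m^2/s^2
R_v = 4593.8272 / 0.3
R_v = 15312.8 m

15312.8


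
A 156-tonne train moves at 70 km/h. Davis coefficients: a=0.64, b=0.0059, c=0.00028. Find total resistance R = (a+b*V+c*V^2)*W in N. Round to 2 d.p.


b*V = 0.0059 * 70 = 0.413
c*V^2 = 0.00028 * 4900 = 1.372
R_per_t = 0.64 + 0.413 + 1.372 = 2.425 N/t
R_total = 2.425 * 156 = 378.30 N

378.30


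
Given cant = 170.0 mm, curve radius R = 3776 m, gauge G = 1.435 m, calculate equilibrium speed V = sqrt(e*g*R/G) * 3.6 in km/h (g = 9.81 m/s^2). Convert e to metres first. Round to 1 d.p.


Convert cant: e = 170.0 mm = 0.1700 m
V_ms = sqrt(0.1700 * 9.81 * 3776 / 1.435)
V_ms = sqrt(4388.317213) = 66.2444 m/s
V = 66.2444 * 3.6 = 238.5 km/h

238.5


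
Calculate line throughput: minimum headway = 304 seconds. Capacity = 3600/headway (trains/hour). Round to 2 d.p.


Capacity = 3600 / headway
Capacity = 3600 / 304
Capacity = 11.84 trains/hour

11.84


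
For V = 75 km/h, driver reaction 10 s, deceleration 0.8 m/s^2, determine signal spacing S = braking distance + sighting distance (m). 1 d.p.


V = 75 / 3.6 = 20.8333 m/s
Braking distance = 20.8333^2 / (2*0.8) = 271.2674 m
Sighting distance = 20.8333 * 10 = 208.3333 m
S = 271.2674 + 208.3333 = 479.6 m

479.6


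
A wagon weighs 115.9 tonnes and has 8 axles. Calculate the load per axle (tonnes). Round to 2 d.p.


Load per axle = total weight / number of axles
Load = 115.9 / 8
Load = 14.49 tonnes

14.49


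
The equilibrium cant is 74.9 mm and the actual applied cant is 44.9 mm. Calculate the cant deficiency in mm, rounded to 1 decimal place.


Cant deficiency = equilibrium cant - actual cant
CD = 74.9 - 44.9
CD = 30.0 mm

30.0


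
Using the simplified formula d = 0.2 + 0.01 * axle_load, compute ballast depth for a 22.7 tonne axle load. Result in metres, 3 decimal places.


d = 0.2 + 0.01 * 22.7
d = 0.2 + 0.227
d = 0.427 m

0.427


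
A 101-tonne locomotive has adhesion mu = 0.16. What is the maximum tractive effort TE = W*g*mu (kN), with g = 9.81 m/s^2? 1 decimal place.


TE_max = W * g * mu
TE_max = 101 * 9.81 * 0.16
TE_max = 990.81 * 0.16
TE_max = 158.5 kN

158.5


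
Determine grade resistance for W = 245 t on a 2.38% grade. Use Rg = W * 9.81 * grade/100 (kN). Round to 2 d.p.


Rg = W * 9.81 * grade / 100
Rg = 245 * 9.81 * 2.38 / 100
Rg = 2403.45 * 0.0238
Rg = 57.20 kN

57.20


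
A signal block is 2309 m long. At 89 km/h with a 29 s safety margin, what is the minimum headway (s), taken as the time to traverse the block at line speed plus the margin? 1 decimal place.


V = 89 / 3.6 = 24.7222 m/s
Block traversal time = 2309 / 24.7222 = 93.3978 s
Headway = 93.3978 + 29
Headway = 122.4 s

122.4


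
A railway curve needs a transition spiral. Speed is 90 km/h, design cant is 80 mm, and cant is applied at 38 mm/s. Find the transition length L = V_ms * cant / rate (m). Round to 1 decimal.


Convert speed: V = 90 / 3.6 = 25.0 m/s
L = 25.0 * 80 / 38
L = 2000.0 / 38
L = 52.6 m

52.6


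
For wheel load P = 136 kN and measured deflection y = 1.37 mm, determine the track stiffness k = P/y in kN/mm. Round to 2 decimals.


Track stiffness k = P / y
k = 136 / 1.37
k = 99.27 kN/mm

99.27


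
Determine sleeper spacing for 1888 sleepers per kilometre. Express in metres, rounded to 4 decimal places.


Spacing = 1000 m / number of sleepers
Spacing = 1000 / 1888
Spacing = 0.5297 m

0.5297


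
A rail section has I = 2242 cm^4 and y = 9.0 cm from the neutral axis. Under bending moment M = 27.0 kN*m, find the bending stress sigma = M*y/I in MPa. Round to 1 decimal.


Convert units:
M = 27.0 kN*m = 27000000 N*mm
y = 9.0 cm = 90 mm
I = 2242 cm^4 = 22420000 mm^4
sigma = 27000000 * 90 / 22420000
sigma = 108.4 MPa

108.4


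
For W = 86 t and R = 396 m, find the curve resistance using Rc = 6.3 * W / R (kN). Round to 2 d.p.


Rc = 6.3 * W / R
Rc = 6.3 * 86 / 396
Rc = 541.8 / 396
Rc = 1.37 kN

1.37


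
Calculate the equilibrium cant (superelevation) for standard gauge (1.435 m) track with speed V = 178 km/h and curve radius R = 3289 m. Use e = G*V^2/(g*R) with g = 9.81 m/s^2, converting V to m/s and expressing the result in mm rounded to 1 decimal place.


Convert speed: V = 178 / 3.6 = 49.4444 m/s
Apply formula: e = 1.435 * 49.4444^2 / (9.81 * 3289)
e = 1.435 * 2444.7531 / 32265.09
e = 0.108731 m = 108.7 mm

108.7


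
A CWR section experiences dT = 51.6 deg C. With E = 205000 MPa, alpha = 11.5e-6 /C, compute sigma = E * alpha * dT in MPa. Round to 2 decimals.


sigma = E * alpha * dT
sigma = 205000 * 11.5e-6 * 51.6
sigma = 2.3575 * 51.6
sigma = 121.65 MPa

121.65


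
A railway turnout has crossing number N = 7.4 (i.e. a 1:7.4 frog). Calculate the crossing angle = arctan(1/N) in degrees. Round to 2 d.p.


1/N = 1/7.4 = 0.135135
angle = arctan(0.135135) = 0.134321 rad
angle = 0.134321 * 180/pi = 7.70 degrees

7.70


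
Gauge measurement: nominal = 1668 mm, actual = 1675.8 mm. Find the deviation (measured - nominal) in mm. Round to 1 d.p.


Deviation = measured - nominal
Deviation = 1675.8 - 1668
Deviation = 7.8 mm

7.8


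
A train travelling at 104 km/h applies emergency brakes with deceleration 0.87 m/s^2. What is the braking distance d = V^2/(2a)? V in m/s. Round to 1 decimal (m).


Convert speed: V = 104 / 3.6 = 28.8889 m/s
V^2 = 834.5679
d = 834.5679 / (2 * 0.87)
d = 834.5679 / 1.74
d = 479.6 m

479.6


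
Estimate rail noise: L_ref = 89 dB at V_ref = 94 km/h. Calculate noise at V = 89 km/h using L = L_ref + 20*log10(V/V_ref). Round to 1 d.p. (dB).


V/V_ref = 89 / 94 = 0.946809
log10(0.946809) = -0.023738
20 * -0.023738 = -0.4748
L = 89 + -0.4748 = 88.5 dB

88.5


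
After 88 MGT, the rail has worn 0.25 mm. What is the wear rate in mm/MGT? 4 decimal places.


Wear rate = total wear / cumulative tonnage
Rate = 0.25 / 88
Rate = 0.0028 mm/MGT

0.0028


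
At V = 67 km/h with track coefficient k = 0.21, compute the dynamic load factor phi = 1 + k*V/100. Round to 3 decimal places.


phi = 1 + k * V / 100
phi = 1 + 0.21 * 67 / 100
phi = 1 + 0.1407
phi = 1.141

1.141


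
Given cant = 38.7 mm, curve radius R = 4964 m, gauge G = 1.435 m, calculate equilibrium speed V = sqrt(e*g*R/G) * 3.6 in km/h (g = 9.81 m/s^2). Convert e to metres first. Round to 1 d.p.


Convert cant: e = 38.7 mm = 0.0387 m
V_ms = sqrt(0.0387 * 9.81 * 4964 / 1.435)
V_ms = sqrt(1313.287601) = 36.2393 m/s
V = 36.2393 * 3.6 = 130.5 km/h

130.5


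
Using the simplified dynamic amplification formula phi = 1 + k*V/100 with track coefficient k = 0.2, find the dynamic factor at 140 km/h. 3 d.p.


phi = 1 + k * V / 100
phi = 1 + 0.2 * 140 / 100
phi = 1 + 0.28
phi = 1.280

1.280


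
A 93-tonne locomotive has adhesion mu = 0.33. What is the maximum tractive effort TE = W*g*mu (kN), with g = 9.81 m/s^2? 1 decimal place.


TE_max = W * g * mu
TE_max = 93 * 9.81 * 0.33
TE_max = 912.33 * 0.33
TE_max = 301.1 kN

301.1


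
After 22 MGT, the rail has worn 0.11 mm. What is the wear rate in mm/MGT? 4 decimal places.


Wear rate = total wear / cumulative tonnage
Rate = 0.11 / 22
Rate = 0.0050 mm/MGT

0.0050


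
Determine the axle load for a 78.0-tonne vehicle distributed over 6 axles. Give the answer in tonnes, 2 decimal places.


Load per axle = total weight / number of axles
Load = 78.0 / 6
Load = 13.00 tonnes

13.00


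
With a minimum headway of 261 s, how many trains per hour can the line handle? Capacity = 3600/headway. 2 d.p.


Capacity = 3600 / headway
Capacity = 3600 / 261
Capacity = 13.79 trains/hour

13.79


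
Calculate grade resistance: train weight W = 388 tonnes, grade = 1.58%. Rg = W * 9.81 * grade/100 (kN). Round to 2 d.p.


Rg = W * 9.81 * grade / 100
Rg = 388 * 9.81 * 1.58 / 100
Rg = 3806.28 * 0.0158
Rg = 60.14 kN

60.14


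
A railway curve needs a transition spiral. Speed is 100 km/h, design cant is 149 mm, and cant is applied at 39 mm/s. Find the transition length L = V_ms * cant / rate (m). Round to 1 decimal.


Convert speed: V = 100 / 3.6 = 27.7778 m/s
L = 27.7778 * 149 / 39
L = 4138.8889 / 39
L = 106.1 m

106.1


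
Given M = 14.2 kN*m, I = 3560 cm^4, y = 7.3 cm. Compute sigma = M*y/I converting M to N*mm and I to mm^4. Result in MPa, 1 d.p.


Convert units:
M = 14.2 kN*m = 14200000 N*mm
y = 7.3 cm = 73 mm
I = 3560 cm^4 = 35600000 mm^4
sigma = 14200000 * 73 / 35600000
sigma = 29.1 MPa

29.1


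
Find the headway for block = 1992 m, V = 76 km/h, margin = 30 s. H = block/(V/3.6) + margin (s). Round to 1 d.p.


V = 76 / 3.6 = 21.1111 m/s
Block traversal time = 1992 / 21.1111 = 94.3579 s
Headway = 94.3579 + 30
Headway = 124.4 s

124.4


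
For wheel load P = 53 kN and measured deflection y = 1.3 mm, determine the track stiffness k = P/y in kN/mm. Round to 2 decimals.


Track stiffness k = P / y
k = 53 / 1.3
k = 40.77 kN/mm

40.77


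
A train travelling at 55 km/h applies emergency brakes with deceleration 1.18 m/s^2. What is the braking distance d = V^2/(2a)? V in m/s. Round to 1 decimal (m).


Convert speed: V = 55 / 3.6 = 15.2778 m/s
V^2 = 233.4105
d = 233.4105 / (2 * 1.18)
d = 233.4105 / 2.36
d = 98.9 m

98.9


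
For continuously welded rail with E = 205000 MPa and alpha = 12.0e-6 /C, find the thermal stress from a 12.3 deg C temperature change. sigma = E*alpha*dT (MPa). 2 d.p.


sigma = E * alpha * dT
sigma = 205000 * 12.0e-6 * 12.3
sigma = 2.46 * 12.3
sigma = 30.26 MPa

30.26


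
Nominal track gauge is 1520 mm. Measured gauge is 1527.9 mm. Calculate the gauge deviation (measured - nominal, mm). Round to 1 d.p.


Deviation = measured - nominal
Deviation = 1527.9 - 1520
Deviation = 7.9 mm

7.9


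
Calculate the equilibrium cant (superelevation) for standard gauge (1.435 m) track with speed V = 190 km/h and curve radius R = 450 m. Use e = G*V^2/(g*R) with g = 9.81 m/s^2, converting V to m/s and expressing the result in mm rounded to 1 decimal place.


Convert speed: V = 190 / 3.6 = 52.7778 m/s
Apply formula: e = 1.435 * 52.7778^2 / (9.81 * 450)
e = 1.435 * 2785.4938 / 4414.5
e = 0.905467 m = 905.5 mm

905.5


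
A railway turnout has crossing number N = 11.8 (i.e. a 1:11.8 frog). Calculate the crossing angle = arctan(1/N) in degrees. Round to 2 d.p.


1/N = 1/11.8 = 0.084746
angle = arctan(0.084746) = 0.084544 rad
angle = 0.084544 * 180/pi = 4.84 degrees

4.84


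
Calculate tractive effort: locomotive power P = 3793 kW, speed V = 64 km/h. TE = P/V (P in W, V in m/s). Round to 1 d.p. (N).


Convert: P = 3793 kW = 3793000 W
V = 64 / 3.6 = 17.7778 m/s
TE = 3793000 / 17.7778
TE = 213356.3 N

213356.3


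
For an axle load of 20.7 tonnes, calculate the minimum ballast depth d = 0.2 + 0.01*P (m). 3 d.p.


d = 0.2 + 0.01 * 20.7
d = 0.2 + 0.207
d = 0.407 m

0.407


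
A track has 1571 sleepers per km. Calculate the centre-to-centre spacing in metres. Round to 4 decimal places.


Spacing = 1000 m / number of sleepers
Spacing = 1000 / 1571
Spacing = 0.6365 m

0.6365


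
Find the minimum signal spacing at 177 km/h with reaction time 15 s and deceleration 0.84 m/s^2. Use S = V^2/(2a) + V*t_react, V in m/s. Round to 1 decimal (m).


V = 177 / 3.6 = 49.1667 m/s
Braking distance = 49.1667^2 / (2*0.84) = 1438.9054 m
Sighting distance = 49.1667 * 15 = 737.5 m
S = 1438.9054 + 737.5 = 2176.4 m

2176.4


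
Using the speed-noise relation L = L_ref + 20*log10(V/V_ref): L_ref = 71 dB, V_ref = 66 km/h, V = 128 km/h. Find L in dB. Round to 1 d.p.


V/V_ref = 128 / 66 = 1.939394
log10(1.939394) = 0.287666
20 * 0.287666 = 5.7533
L = 71 + 5.7533 = 76.8 dB

76.8


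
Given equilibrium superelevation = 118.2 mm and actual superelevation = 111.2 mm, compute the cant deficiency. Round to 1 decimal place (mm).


Cant deficiency = equilibrium cant - actual cant
CD = 118.2 - 111.2
CD = 7.0 mm

7.0


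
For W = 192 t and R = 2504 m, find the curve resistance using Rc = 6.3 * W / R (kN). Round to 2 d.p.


Rc = 6.3 * W / R
Rc = 6.3 * 192 / 2504
Rc = 1209.6 / 2504
Rc = 0.48 kN

0.48


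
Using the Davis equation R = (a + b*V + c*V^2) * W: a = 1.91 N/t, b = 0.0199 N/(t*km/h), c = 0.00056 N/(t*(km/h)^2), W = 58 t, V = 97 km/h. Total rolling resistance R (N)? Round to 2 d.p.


b*V = 0.0199 * 97 = 1.9303
c*V^2 = 0.00056 * 9409 = 5.26904
R_per_t = 1.91 + 1.9303 + 5.26904 = 9.10934 N/t
R_total = 9.10934 * 58 = 528.34 N

528.34


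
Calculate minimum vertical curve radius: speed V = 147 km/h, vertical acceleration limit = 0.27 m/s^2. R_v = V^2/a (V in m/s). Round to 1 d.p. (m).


Convert speed: V = 147 / 3.6 = 40.8333 m/s
V^2 = 1667.3611 m^2/s^2
R_v = 1667.3611 / 0.27
R_v = 6175.4 m

6175.4


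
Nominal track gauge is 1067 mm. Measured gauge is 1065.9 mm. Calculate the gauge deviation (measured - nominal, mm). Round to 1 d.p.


Deviation = measured - nominal
Deviation = 1065.9 - 1067
Deviation = -1.1 mm

-1.1


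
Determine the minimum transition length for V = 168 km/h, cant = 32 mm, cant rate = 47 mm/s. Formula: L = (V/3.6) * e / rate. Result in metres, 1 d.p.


Convert speed: V = 168 / 3.6 = 46.6667 m/s
L = 46.6667 * 32 / 47
L = 1493.3333 / 47
L = 31.8 m

31.8


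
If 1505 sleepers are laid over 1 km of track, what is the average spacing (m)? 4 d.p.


Spacing = 1000 m / number of sleepers
Spacing = 1000 / 1505
Spacing = 0.6645 m

0.6645


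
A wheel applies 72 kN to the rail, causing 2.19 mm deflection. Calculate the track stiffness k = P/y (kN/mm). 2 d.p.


Track stiffness k = P / y
k = 72 / 2.19
k = 32.88 kN/mm

32.88


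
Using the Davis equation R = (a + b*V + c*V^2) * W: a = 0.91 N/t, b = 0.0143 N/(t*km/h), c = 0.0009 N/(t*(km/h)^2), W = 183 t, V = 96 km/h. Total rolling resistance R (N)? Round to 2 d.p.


b*V = 0.0143 * 96 = 1.3728
c*V^2 = 0.0009 * 9216 = 8.2944
R_per_t = 0.91 + 1.3728 + 8.2944 = 10.5772 N/t
R_total = 10.5772 * 183 = 1935.63 N

1935.63


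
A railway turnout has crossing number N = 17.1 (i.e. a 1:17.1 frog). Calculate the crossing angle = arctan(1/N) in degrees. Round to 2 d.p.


1/N = 1/17.1 = 0.05848
angle = arctan(0.05848) = 0.058413 rad
angle = 0.058413 * 180/pi = 3.35 degrees

3.35


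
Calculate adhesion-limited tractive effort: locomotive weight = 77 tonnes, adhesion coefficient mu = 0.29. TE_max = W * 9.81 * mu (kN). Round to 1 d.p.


TE_max = W * g * mu
TE_max = 77 * 9.81 * 0.29
TE_max = 755.37 * 0.29
TE_max = 219.1 kN

219.1


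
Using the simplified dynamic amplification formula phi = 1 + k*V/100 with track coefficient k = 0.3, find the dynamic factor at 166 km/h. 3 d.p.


phi = 1 + k * V / 100
phi = 1 + 0.3 * 166 / 100
phi = 1 + 0.498
phi = 1.498

1.498


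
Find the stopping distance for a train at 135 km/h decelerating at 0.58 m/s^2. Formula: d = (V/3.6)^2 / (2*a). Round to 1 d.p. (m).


Convert speed: V = 135 / 3.6 = 37.5 m/s
V^2 = 1406.25
d = 1406.25 / (2 * 0.58)
d = 1406.25 / 1.16
d = 1212.3 m

1212.3


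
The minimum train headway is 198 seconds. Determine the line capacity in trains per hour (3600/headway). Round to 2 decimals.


Capacity = 3600 / headway
Capacity = 3600 / 198
Capacity = 18.18 trains/hour

18.18


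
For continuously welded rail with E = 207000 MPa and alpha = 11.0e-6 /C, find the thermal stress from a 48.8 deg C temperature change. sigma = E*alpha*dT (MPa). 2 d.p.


sigma = E * alpha * dT
sigma = 207000 * 11.0e-6 * 48.8
sigma = 2.277 * 48.8
sigma = 111.12 MPa

111.12


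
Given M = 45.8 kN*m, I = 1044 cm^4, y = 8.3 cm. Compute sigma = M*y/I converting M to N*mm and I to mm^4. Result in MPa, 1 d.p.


Convert units:
M = 45.8 kN*m = 45800000 N*mm
y = 8.3 cm = 83 mm
I = 1044 cm^4 = 10440000 mm^4
sigma = 45800000 * 83 / 10440000
sigma = 364.1 MPa

364.1


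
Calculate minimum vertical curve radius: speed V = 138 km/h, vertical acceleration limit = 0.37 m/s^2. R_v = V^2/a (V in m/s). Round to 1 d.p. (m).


Convert speed: V = 138 / 3.6 = 38.3333 m/s
V^2 = 1469.4444 m^2/s^2
R_v = 1469.4444 / 0.37
R_v = 3971.5 m

3971.5


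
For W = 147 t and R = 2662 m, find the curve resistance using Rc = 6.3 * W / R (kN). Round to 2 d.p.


Rc = 6.3 * W / R
Rc = 6.3 * 147 / 2662
Rc = 926.1 / 2662
Rc = 0.35 kN

0.35


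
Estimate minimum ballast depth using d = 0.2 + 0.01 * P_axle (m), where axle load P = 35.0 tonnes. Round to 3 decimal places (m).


d = 0.2 + 0.01 * 35.0
d = 0.2 + 0.35
d = 0.550 m

0.550


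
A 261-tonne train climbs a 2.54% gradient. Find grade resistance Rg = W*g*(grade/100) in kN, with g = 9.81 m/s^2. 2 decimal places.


Rg = W * 9.81 * grade / 100
Rg = 261 * 9.81 * 2.54 / 100
Rg = 2560.41 * 0.0254
Rg = 65.03 kN

65.03


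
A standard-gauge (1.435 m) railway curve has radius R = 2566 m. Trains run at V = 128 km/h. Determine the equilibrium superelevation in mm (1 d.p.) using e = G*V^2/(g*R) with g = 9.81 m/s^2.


Convert speed: V = 128 / 3.6 = 35.5556 m/s
Apply formula: e = 1.435 * 35.5556^2 / (9.81 * 2566)
e = 1.435 * 1264.1975 / 25172.46
e = 0.072068 m = 72.1 mm

72.1


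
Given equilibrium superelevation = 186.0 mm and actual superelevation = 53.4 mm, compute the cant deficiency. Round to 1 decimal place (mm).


Cant deficiency = equilibrium cant - actual cant
CD = 186.0 - 53.4
CD = 132.6 mm

132.6


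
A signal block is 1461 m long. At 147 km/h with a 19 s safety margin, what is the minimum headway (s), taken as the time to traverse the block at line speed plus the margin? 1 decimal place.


V = 147 / 3.6 = 40.8333 m/s
Block traversal time = 1461 / 40.8333 = 35.7796 s
Headway = 35.7796 + 19
Headway = 54.8 s

54.8


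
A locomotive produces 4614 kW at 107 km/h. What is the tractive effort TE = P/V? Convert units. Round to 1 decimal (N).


Convert: P = 4614 kW = 4614000 W
V = 107 / 3.6 = 29.7222 m/s
TE = 4614000 / 29.7222
TE = 155237.4 N

155237.4


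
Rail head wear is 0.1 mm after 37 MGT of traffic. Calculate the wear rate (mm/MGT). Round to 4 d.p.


Wear rate = total wear / cumulative tonnage
Rate = 0.1 / 37
Rate = 0.0027 mm/MGT

0.0027


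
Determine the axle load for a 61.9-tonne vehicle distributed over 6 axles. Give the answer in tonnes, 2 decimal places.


Load per axle = total weight / number of axles
Load = 61.9 / 6
Load = 10.32 tonnes

10.32


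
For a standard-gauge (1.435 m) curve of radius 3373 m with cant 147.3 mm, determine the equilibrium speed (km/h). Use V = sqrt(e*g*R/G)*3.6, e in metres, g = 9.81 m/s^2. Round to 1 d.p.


Convert cant: e = 147.3 mm = 0.1473 m
V_ms = sqrt(0.1473 * 9.81 * 3373 / 1.435)
V_ms = sqrt(3396.535783) = 58.2798 m/s
V = 58.2798 * 3.6 = 209.8 km/h

209.8


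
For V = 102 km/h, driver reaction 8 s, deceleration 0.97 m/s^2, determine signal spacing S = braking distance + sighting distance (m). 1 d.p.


V = 102 / 3.6 = 28.3333 m/s
Braking distance = 28.3333^2 / (2*0.97) = 413.803 m
Sighting distance = 28.3333 * 8 = 226.6667 m
S = 413.803 + 226.6667 = 640.5 m

640.5


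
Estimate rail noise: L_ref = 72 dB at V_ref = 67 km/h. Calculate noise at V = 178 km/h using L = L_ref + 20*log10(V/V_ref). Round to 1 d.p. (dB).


V/V_ref = 178 / 67 = 2.656716
log10(2.656716) = 0.424345
20 * 0.424345 = 8.4869
L = 72 + 8.4869 = 80.5 dB

80.5


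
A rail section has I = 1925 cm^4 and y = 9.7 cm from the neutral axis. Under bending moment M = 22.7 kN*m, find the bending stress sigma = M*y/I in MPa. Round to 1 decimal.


Convert units:
M = 22.7 kN*m = 22700000 N*mm
y = 9.7 cm = 97 mm
I = 1925 cm^4 = 19250000 mm^4
sigma = 22700000 * 97 / 19250000
sigma = 114.4 MPa

114.4


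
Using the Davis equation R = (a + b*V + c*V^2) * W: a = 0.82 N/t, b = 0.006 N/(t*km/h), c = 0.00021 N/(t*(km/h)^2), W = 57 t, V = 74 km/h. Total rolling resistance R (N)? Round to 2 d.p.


b*V = 0.006 * 74 = 0.444
c*V^2 = 0.00021 * 5476 = 1.14996
R_per_t = 0.82 + 0.444 + 1.14996 = 2.41396 N/t
R_total = 2.41396 * 57 = 137.60 N

137.60


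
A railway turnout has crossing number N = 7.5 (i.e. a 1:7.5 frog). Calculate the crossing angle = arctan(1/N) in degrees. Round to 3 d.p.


1/N = 1/7.5 = 0.133333
angle = arctan(0.133333) = 0.132552 rad
angle = 0.132552 * 180/pi = 7.595 degrees

7.595


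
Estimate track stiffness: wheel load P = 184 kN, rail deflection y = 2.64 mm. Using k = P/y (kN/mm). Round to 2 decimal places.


Track stiffness k = P / y
k = 184 / 2.64
k = 69.70 kN/mm

69.70


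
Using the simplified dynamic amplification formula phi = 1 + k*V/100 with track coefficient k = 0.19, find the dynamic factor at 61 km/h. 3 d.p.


phi = 1 + k * V / 100
phi = 1 + 0.19 * 61 / 100
phi = 1 + 0.1159
phi = 1.116

1.116


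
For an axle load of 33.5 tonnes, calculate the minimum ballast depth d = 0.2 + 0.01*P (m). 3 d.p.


d = 0.2 + 0.01 * 33.5
d = 0.2 + 0.335
d = 0.535 m

0.535


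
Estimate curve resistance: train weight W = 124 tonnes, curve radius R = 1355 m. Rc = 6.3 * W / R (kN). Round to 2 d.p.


Rc = 6.3 * W / R
Rc = 6.3 * 124 / 1355
Rc = 781.2 / 1355
Rc = 0.58 kN

0.58


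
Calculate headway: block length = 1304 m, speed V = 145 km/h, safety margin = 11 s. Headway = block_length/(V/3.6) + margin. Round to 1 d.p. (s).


V = 145 / 3.6 = 40.2778 m/s
Block traversal time = 1304 / 40.2778 = 32.3752 s
Headway = 32.3752 + 11
Headway = 43.4 s

43.4


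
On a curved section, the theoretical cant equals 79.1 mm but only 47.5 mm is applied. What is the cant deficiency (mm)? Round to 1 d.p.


Cant deficiency = equilibrium cant - actual cant
CD = 79.1 - 47.5
CD = 31.6 mm

31.6


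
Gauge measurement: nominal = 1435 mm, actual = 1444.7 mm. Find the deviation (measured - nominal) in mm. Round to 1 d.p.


Deviation = measured - nominal
Deviation = 1444.7 - 1435
Deviation = 9.7 mm

9.7


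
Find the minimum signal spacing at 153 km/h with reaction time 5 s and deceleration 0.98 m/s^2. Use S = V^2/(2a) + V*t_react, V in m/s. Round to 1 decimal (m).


V = 153 / 3.6 = 42.5 m/s
Braking distance = 42.5^2 / (2*0.98) = 921.5561 m
Sighting distance = 42.5 * 5 = 212.5 m
S = 921.5561 + 212.5 = 1134.1 m

1134.1


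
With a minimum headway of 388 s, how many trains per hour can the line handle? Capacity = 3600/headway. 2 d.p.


Capacity = 3600 / headway
Capacity = 3600 / 388
Capacity = 9.28 trains/hour

9.28


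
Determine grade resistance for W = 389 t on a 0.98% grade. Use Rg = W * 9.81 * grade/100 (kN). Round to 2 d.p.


Rg = W * 9.81 * grade / 100
Rg = 389 * 9.81 * 0.98 / 100
Rg = 3816.09 * 0.0098
Rg = 37.40 kN

37.40


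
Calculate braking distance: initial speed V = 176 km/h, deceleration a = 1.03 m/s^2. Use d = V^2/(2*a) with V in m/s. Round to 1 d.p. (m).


Convert speed: V = 176 / 3.6 = 48.8889 m/s
V^2 = 2390.1235
d = 2390.1235 / (2 * 1.03)
d = 2390.1235 / 2.06
d = 1160.3 m

1160.3


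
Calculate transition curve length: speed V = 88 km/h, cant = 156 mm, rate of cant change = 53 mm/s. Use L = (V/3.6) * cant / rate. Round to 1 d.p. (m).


Convert speed: V = 88 / 3.6 = 24.4444 m/s
L = 24.4444 * 156 / 53
L = 3813.3333 / 53
L = 71.9 m

71.9


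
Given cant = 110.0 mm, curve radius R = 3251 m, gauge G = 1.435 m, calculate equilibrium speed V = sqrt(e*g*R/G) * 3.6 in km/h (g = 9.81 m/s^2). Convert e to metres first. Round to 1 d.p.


Convert cant: e = 110.0 mm = 0.1100 m
V_ms = sqrt(0.1100 * 9.81 * 3251 / 1.435)
V_ms = sqrt(2444.70669) = 49.444 m/s
V = 49.444 * 3.6 = 178.0 km/h

178.0


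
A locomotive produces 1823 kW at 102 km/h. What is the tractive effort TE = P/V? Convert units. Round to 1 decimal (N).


Convert: P = 1823 kW = 1823000 W
V = 102 / 3.6 = 28.3333 m/s
TE = 1823000 / 28.3333
TE = 64341.2 N

64341.2


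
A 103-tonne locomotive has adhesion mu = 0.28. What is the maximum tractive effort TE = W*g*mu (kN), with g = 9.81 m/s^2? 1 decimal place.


TE_max = W * g * mu
TE_max = 103 * 9.81 * 0.28
TE_max = 1010.43 * 0.28
TE_max = 282.9 kN

282.9


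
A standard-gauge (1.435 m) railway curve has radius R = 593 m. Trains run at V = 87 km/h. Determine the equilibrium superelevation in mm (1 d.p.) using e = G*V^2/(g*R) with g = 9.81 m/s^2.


Convert speed: V = 87 / 3.6 = 24.1667 m/s
Apply formula: e = 1.435 * 24.1667^2 / (9.81 * 593)
e = 1.435 * 584.0278 / 5817.33
e = 0.144066 m = 144.1 mm

144.1


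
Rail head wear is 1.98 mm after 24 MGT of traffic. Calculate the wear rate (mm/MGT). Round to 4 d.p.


Wear rate = total wear / cumulative tonnage
Rate = 1.98 / 24
Rate = 0.0825 mm/MGT

0.0825


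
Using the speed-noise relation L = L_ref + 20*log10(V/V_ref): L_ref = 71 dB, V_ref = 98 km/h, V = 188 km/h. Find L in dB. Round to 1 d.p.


V/V_ref = 188 / 98 = 1.918367
log10(1.918367) = 0.282932
20 * 0.282932 = 5.6586
L = 71 + 5.6586 = 76.7 dB

76.7


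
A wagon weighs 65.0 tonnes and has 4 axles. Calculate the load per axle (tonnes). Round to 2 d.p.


Load per axle = total weight / number of axles
Load = 65.0 / 4
Load = 16.25 tonnes

16.25


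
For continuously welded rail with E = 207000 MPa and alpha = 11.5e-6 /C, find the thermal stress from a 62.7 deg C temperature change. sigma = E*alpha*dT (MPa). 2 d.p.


sigma = E * alpha * dT
sigma = 207000 * 11.5e-6 * 62.7
sigma = 2.3805 * 62.7
sigma = 149.26 MPa

149.26


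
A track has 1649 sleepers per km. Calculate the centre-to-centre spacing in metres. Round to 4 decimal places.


Spacing = 1000 m / number of sleepers
Spacing = 1000 / 1649
Spacing = 0.6064 m

0.6064


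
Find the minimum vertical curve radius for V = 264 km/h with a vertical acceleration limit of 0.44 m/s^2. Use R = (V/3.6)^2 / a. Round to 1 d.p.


Convert speed: V = 264 / 3.6 = 73.3333 m/s
V^2 = 5377.7778 m^2/s^2
R_v = 5377.7778 / 0.44
R_v = 12222.2 m

12222.2


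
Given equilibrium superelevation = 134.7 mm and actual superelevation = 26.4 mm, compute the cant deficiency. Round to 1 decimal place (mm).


Cant deficiency = equilibrium cant - actual cant
CD = 134.7 - 26.4
CD = 108.3 mm

108.3


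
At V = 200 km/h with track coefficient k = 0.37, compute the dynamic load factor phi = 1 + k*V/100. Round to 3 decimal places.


phi = 1 + k * V / 100
phi = 1 + 0.37 * 200 / 100
phi = 1 + 0.74
phi = 1.740

1.740


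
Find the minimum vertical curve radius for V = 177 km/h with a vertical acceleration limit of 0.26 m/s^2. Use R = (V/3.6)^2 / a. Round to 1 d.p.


Convert speed: V = 177 / 3.6 = 49.1667 m/s
V^2 = 2417.3611 m^2/s^2
R_v = 2417.3611 / 0.26
R_v = 9297.5 m

9297.5


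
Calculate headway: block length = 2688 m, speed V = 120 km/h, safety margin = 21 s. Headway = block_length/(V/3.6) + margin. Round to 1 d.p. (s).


V = 120 / 3.6 = 33.3333 m/s
Block traversal time = 2688 / 33.3333 = 80.64 s
Headway = 80.64 + 21
Headway = 101.6 s

101.6


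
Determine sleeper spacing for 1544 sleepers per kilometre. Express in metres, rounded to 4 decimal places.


Spacing = 1000 m / number of sleepers
Spacing = 1000 / 1544
Spacing = 0.6477 m

0.6477


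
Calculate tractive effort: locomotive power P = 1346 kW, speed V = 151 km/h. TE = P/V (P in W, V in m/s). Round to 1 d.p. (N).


Convert: P = 1346 kW = 1346000 W
V = 151 / 3.6 = 41.9444 m/s
TE = 1346000 / 41.9444
TE = 32090.1 N

32090.1


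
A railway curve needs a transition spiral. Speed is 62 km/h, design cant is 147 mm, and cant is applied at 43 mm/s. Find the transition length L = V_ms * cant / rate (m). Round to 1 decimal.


Convert speed: V = 62 / 3.6 = 17.2222 m/s
L = 17.2222 * 147 / 43
L = 2531.6667 / 43
L = 58.9 m

58.9


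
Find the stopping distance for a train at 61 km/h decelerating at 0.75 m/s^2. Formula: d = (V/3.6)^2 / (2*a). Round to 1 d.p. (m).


Convert speed: V = 61 / 3.6 = 16.9444 m/s
V^2 = 287.1142
d = 287.1142 / (2 * 0.75)
d = 287.1142 / 1.5
d = 191.4 m

191.4
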